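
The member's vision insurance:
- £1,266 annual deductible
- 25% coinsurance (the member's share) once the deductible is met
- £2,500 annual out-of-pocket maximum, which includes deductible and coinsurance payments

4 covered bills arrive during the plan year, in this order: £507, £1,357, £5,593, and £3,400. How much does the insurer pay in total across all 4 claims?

Claim 1 (£507): fully absorbed by the deductible. Member pays £507; OOP now £507. Insurer: £507 − £507 = £0.
Claim 2 (£1,357): £759 to deductible, leaving £598; 25% of £598 = £149.50. Member pays £908.50; OOP now £1,415.50. Plan pays £1,357 − £908.50 = £448.50.
Claim 3 (£5,593): deductible met; 25% of £5,593 = £1,398.25. Adding that to £1,415.50 gives £2,813.75, past the £2,500 cap; member pays only £2,500 − £1,415.50 = £1,084.50. Plan pays £5,593 − £1,084.50 = £4,508.50.
Claim 4 (£3,400): 25% coinsurance on £3,400 = £850. OOP would hit £3,350 > £2,500, so the cap limits the member to £2,500 − £2,500 = £0. Insurer: £3,400 − £0 = £3,400.
Insurer total = bills − member's total = £10,857 − £2,500 = £8,357.

£8,357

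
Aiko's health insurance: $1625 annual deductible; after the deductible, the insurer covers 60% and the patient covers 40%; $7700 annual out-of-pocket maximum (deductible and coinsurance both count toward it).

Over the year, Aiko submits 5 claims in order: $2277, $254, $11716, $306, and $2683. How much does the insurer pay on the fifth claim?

$1779.20

Claim 1 — $2277: $1625 to deductible, leaving $652; 40% of $652 = $260.80. Patient owes $1885.80 (running OOP $1885.80). Insurer: $2277 − $1885.80 = $391.20.
Claim 2 — $254: deductible met; 40% of $254 = $101.60. Patient pays $101.60; OOP now $1987.40. Insurer: $254 − $101.60 = $152.40.
Claim 3 — $11716: deductible met; 40% of $11716 = $4686.40. Cost to patient: $4686.40. OOP to date $6673.80. Plan pays $11716 − $4686.40 = $7029.60.
Claim 4 — $306: deductible already satisfied, so patient's share is 40% × $306 = $122.40. Patient pays $122.40; OOP now $6796.20. Insurer: $306 − $122.40 = $183.60.
Claim 5 — $2683: deductible met; 40% of $2683 = $1073.20. OOP would hit $7869.40 > $7700, so the cap limits the patient to $7700 − $6796.20 = $903.80. Plan pays $2683 − $903.80 = $1779.20.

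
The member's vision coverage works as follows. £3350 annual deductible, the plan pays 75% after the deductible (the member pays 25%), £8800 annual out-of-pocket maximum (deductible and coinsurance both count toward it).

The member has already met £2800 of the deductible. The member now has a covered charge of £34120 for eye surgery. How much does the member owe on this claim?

£6000

Remaining deductible: £3350 − £2800 = £550.
After the £550 deductible portion, £34120 − £550 = £33570 is subject to coinsurance.
25% of £33570 = £8392.50 falls to the member.
That puts the member's cost at £550 + £8392.50 = £8942.50 before any cap.
Year-to-date out-of-pocket would reach £2800 + £8942.50 = £11742.50, above the £8800 maximum, so the member pays only £8800 − £2800 = £6000.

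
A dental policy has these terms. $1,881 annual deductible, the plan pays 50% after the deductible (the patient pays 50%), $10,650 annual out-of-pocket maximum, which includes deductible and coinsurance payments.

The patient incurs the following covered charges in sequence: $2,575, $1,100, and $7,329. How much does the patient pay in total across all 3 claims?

$6,442.50

Bill 1, $2,575: $1,881 finishes the deductible; $694 goes to coinsurance; coinsurance $694 × 50% = $347. Cost to patient: $2,228. OOP to date $2,228.
Bill 2, $1,100: 50% coinsurance on $1,100 = $550. Cost to patient: $550. OOP to date $2,778.
Bill 3, $7,329: deductible already satisfied, so patient's share is 50% × $7,329 = $3,664.50. Patient owes $3,664.50 (running OOP $6,442.50).
Summing the patient's payments: $2,228 + $550 + $3,664.50 = $6,442.50.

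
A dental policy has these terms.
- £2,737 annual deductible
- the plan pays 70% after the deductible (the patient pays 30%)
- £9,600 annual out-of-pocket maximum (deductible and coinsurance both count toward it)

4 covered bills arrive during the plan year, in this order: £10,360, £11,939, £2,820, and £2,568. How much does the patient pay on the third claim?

£846

Claim 1 — £10,360: £2,737 to deductible, leaving £7,623; coinsurance £7,623 × 30% = £2,286.90. Patient owes £5,023.90 (running OOP £5,023.90).
Claim 2 — £11,939: deductible already satisfied, so patient's share is 30% × £11,939 = £3,581.70. Patient owes £3,581.70 (running OOP £8,605.60).
Claim 3 — £2,820: 30% coinsurance on £2,820 = £846. Cost to patient: £846. OOP to date £9,451.60.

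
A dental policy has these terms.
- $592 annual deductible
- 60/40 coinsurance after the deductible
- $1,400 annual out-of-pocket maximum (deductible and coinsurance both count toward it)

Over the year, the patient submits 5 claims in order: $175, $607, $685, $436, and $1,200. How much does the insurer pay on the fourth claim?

$261.60

Claim 1 ($175): entire amount goes to the deductible. Cost to patient: $175. OOP to date $175. Insurer: $175 − $175 = $0.
Claim 2 ($607): $417 finishes the deductible; $190 goes to coinsurance; 40% of $190 = $76. Patient pays $493; OOP now $668. Insurer: $607 − $493 = $114.
Claim 3 ($685): deductible already satisfied, so patient's share is 40% × $685 = $274. Cost to patient: $274. OOP to date $942. Insurer: $685 − $274 = $411.
Claim 4 ($436): 40% coinsurance on $436 = $174.40. Patient owes $174.40 (running OOP $1,116.40). Insurer: $436 − $174.40 = $261.60.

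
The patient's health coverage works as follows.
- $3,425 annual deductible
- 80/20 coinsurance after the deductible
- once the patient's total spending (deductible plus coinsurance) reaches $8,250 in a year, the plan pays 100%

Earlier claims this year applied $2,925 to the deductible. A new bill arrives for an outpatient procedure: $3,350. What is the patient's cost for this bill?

Deductible still to meet: $3,425 − $2,925 = $500.
That leaves $3,350 − $500 = $2,850 for coinsurance.
Patient's 20% share of $2,850 is $570.
That puts the patient's cost at $500 + $570 = $1,070 before any cap.
Year-to-date out-of-pocket becomes $2,925 + $1,070 = $3,995, still under the $8,250 maximum, so no cap applies.

$1,070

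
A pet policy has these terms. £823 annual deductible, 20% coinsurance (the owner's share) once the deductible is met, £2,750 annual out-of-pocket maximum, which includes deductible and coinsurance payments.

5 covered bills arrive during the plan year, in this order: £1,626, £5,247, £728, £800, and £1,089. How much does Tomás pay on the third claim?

Claim 1 (£1,626): £823 finishes the deductible; £803 goes to coinsurance; 20% of £803 = £160.60. Cost to owner: £983.60. OOP to date £983.60.
Claim 2 (£5,247): deductible met; 20% of £5,247 = £1,049.40. Owner pays £1,049.40; OOP now £2,033.
Claim 3 (£728): 20% coinsurance on £728 = £145.60. Cost to owner: £145.60. OOP to date £2,178.60.

£145.60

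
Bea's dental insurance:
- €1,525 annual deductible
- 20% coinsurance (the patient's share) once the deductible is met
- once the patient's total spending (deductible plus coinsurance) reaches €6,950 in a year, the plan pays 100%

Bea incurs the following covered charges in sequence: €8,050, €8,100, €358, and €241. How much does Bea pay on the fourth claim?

#1 (€8,050): deductible takes €1,525, €6,525 remains; coinsurance €6,525 × 20% = €1,305. Patient pays €2,830; OOP now €2,830.
#2 (€8,100): deductible met; 20% of €8,100 = €1,620. Patient pays €1,620; OOP now €4,450.
#3 (€358): 20% coinsurance on €358 = €71.60. Patient pays €71.60; OOP now €4,521.60.
#4 (€241): 20% coinsurance on €241 = €48.20. Patient pays €48.20; OOP now €4,569.80.

€48.20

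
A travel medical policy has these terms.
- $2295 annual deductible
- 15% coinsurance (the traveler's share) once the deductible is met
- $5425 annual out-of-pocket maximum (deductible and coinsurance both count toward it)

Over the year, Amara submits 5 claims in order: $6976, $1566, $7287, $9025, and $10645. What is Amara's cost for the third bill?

Claim 1 — $6976: deductible takes $2295, $4681 remains; traveler's 15% is $702.15. Cost to traveler: $2997.15. OOP to date $2997.15.
Claim 2 — $1566: deductible met; 15% of $1566 = $234.90. Cost to traveler: $234.90. OOP to date $3232.05.
Claim 3 — $7287: 15% coinsurance on $7287 = $1093.05. Traveler pays $1093.05; OOP now $4325.10.

$1093.05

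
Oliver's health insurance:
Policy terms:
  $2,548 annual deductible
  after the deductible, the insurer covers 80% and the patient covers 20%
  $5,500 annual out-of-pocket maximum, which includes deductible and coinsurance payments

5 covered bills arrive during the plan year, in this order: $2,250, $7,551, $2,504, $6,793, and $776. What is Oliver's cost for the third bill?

$500.80

Bill 1, $2,250: fully absorbed by the deductible. Cost to patient: $2,250. OOP to date $2,250.
Bill 2, $7,551: $298 finishes the deductible; $7,253 goes to coinsurance; coinsurance $7,253 × 20% = $1,450.60. Patient owes $1,748.60 (running OOP $3,998.60).
Bill 3, $2,504: 20% coinsurance on $2,504 = $500.80. Patient pays $500.80; OOP now $4,499.40.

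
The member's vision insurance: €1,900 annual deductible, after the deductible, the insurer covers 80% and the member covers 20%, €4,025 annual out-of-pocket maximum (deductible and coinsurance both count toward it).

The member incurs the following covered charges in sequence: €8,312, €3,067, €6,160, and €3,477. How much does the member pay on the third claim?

€229.20

Bill 1, €8,312: €1,900 finishes the deductible; €6,412 goes to coinsurance; coinsurance €6,412 × 20% = €1,282.40. Cost to member: €3,182.40. OOP to date €3,182.40.
Bill 2, €3,067: deductible met; 20% of €3,067 = €613.40. Member owes €613.40 (running OOP €3,795.80).
Bill 3, €6,160: deductible met; 20% of €6,160 = €1,232. OOP would hit €5,027.80 > €4,025, so the cap limits the member to €4,025 − €3,795.80 = €229.20.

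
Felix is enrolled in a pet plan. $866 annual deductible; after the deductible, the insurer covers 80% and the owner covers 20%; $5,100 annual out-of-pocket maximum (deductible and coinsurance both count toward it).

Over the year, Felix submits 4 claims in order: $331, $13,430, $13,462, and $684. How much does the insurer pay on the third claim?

$11,807

Bill 1, $331: fully absorbed by the deductible. Cost to owner: $331. OOP to date $331. Plan pays $331 − $331 = $0.
Bill 2, $13,430: $535 to deductible, leaving $12,895; 20% of $12,895 = $2,579. Owner owes $3,114 (running OOP $3,445). Plan pays $13,430 − $3,114 = $10,316.
Bill 3, $13,462: deductible met; 20% of $13,462 = $2,692.40. Adding that to $3,445 gives $6,137.40, past the $5,100 cap; owner pays only $5,100 − $3,445 = $1,655. Plan pays $13,462 − $1,655 = $11,807.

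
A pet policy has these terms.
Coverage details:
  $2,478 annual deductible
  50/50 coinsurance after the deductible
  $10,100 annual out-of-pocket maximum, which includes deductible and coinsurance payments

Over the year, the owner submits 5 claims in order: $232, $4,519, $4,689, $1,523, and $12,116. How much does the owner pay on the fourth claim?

$761.50

Claim 1 ($232): all of it applies to the deductible. Cost to owner: $232. OOP to date $232.
Claim 2 ($4,519): deductible takes $2,246, $2,273 remains; 50% of $2,273 = $1,136.50. Owner pays $3,382.50; OOP now $3,614.50.
Claim 3 ($4,689): deductible met; 50% of $4,689 = $2,344.50. Owner owes $2,344.50 (running OOP $5,959).
Claim 4 ($1,523): deductible already satisfied, so owner's share is 50% × $1,523 = $761.50. Owner pays $761.50; OOP now $6,720.50.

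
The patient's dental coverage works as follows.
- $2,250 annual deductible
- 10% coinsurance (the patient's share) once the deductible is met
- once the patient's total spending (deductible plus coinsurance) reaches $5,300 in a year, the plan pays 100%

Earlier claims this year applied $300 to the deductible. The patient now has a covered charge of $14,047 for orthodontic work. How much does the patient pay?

$3,159.70

$300 of the $2,250 deductible is already met, leaving $1,950.
That leaves $14,047 − $1,950 = $12,097 for coinsurance.
Coinsurance: $12,097 × 10% = $1,209.70.
So the patient owes $1,950 + $1,209.70 = $3,159.70 before any cap.
Cumulative spending $300 + $3,159.70 = $3,459.70 stays under the $5,300 maximum.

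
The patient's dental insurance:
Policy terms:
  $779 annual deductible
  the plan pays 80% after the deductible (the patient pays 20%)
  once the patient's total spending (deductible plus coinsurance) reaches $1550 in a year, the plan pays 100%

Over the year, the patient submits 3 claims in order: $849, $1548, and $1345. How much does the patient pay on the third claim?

$269

Claim 1 — $849: $779 to deductible, leaving $70; coinsurance $70 × 20% = $14. Patient pays $793; OOP now $793.
Claim 2 — $1548: deductible already satisfied, so patient's share is 20% × $1548 = $309.60. Patient owes $309.60 (running OOP $1102.60).
Claim 3 — $1345: 20% coinsurance on $1345 = $269. Patient owes $269 (running OOP $1371.60).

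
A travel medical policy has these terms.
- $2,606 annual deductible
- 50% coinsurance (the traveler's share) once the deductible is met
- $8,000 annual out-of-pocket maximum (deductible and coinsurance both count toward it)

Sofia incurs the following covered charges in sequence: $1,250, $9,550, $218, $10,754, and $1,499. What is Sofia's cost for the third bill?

#1 ($1,250): all of it applies to the deductible. Traveler pays $1,250; OOP now $1,250.
#2 ($9,550): $1,356 finishes the deductible; $8,194 goes to coinsurance; traveler's 50% is $4,097. Traveler pays $5,453; OOP now $6,703.
#3 ($218): 50% coinsurance on $218 = $109. Traveler owes $109 (running OOP $6,812).

$109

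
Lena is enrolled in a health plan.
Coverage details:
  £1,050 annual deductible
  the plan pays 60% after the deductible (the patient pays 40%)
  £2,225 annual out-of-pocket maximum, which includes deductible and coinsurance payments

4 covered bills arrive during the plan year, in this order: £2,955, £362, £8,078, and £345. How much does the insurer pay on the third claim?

£7,809.80

Claim 1 — £2,955: deductible takes £1,050, £1,905 remains; 40% of £1,905 = £762. Cost to patient: £1,812. OOP to date £1,812. Plan pays £2,955 − £1,812 = £1,143.
Claim 2 — £362: 40% coinsurance on £362 = £144.80. Patient owes £144.80 (running OOP £1,956.80). Insurer: £362 − £144.80 = £217.20.
Claim 3 — £8,078: deductible met; 40% of £8,078 = £3,231.20. OOP would hit £5,188 > £2,225, so the cap limits the patient to £2,225 − £1,956.80 = £268.20. Plan pays £8,078 − £268.20 = £7,809.80.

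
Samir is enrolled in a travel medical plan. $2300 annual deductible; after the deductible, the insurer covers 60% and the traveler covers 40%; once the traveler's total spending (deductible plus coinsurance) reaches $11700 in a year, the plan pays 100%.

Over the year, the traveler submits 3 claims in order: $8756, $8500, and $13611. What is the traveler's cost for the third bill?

$3417.60

Claim 1 — $8756: $2300 to deductible, leaving $6456; traveler's 40% is $2582.40. Traveler pays $4882.40; OOP now $4882.40.
Claim 2 — $8500: 40% coinsurance on $8500 = $3400. Traveler pays $3400; OOP now $8282.40.
Claim 3 — $13611: 40% coinsurance on $13611 = $5444.40. Adding that to $8282.40 gives $13726.80, past the $11700 cap; traveler pays only $11700 − $8282.40 = $3417.60.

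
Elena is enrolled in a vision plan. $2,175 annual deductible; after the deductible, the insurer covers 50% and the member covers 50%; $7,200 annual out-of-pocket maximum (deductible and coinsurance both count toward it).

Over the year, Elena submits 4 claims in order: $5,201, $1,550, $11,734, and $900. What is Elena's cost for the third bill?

$2,737

Claim 1 — $5,201: $2,175 finishes the deductible; $3,026 goes to coinsurance; coinsurance $3,026 × 50% = $1,513. Cost to member: $3,688. OOP to date $3,688.
Claim 2 — $1,550: 50% coinsurance on $1,550 = $775. Member owes $775 (running OOP $4,463).
Claim 3 — $11,734: deductible met; 50% of $11,734 = $5,867. Adding that to $4,463 gives $10,330, past the $7,200 cap; member pays only $7,200 − $4,463 = $2,737.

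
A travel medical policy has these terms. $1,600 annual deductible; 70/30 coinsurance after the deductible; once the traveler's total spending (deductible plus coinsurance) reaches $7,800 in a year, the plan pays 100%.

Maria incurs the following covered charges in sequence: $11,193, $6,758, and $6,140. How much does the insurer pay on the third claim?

Claim 1 ($11,193): deductible takes $1,600, $9,593 remains; 30% of $9,593 = $2,877.90. Traveler owes $4,477.90 (running OOP $4,477.90). Plan pays $11,193 − $4,477.90 = $6,715.10.
Claim 2 ($6,758): deductible already satisfied, so traveler's share is 30% × $6,758 = $2,027.40. Traveler pays $2,027.40; OOP now $6,505.30. Insurer: $6,758 − $2,027.40 = $4,730.60.
Claim 3 ($6,140): 30% coinsurance on $6,140 = $1,842. Adding that to $6,505.30 gives $8,347.30, past the $7,800 cap; traveler pays only $7,800 − $6,505.30 = $1,294.70. Plan pays $6,140 − $1,294.70 = $4,845.30.

$4,845.30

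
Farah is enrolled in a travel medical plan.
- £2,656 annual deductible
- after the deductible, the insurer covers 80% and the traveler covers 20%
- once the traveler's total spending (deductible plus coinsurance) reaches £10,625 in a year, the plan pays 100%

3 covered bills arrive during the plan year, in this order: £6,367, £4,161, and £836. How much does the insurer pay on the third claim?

£668.80

#1 (£6,367): deductible takes £2,656, £3,711 remains; traveler's 20% is £742.20. Traveler owes £3,398.20 (running OOP £3,398.20). Plan pays £6,367 − £3,398.20 = £2,968.80.
#2 (£4,161): deductible met; 20% of £4,161 = £832.20. Traveler owes £832.20 (running OOP £4,230.40). Plan pays £4,161 − £832.20 = £3,328.80.
#3 (£836): deductible met; 20% of £836 = £167.20. Traveler pays £167.20; OOP now £4,397.60. Insurer: £836 − £167.20 = £668.80.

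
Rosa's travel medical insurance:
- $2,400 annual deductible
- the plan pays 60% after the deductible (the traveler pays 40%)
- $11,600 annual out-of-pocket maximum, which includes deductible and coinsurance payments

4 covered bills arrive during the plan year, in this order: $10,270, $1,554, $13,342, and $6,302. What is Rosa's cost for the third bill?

Claim 1 — $10,270: $2,400 finishes the deductible; $7,870 goes to coinsurance; traveler's 40% is $3,148. Cost to traveler: $5,548. OOP to date $5,548.
Claim 2 — $1,554: deductible already satisfied, so traveler's share is 40% × $1,554 = $621.60. Cost to traveler: $621.60. OOP to date $6,169.60.
Claim 3 — $13,342: deductible met; 40% of $13,342 = $5,336.80. Cost to traveler: $5,336.80. OOP to date $11,506.40.

$5,336.80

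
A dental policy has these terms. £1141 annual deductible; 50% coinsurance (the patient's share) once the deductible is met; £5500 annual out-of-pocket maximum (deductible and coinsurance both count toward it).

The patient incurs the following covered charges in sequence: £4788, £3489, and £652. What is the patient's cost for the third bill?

£326

Claim 1 (£4788): £1141 finishes the deductible; £3647 goes to coinsurance; coinsurance £3647 × 50% = £1823.50. Cost to patient: £2964.50. OOP to date £2964.50.
Claim 2 (£3489): deductible already satisfied, so patient's share is 50% × £3489 = £1744.50. Cost to patient: £1744.50. OOP to date £4709.
Claim 3 (£652): 50% coinsurance on £652 = £326. Patient pays £326; OOP now £5035.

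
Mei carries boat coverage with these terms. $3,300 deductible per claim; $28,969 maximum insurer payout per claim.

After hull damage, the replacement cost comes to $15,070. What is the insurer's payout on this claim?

After the deductible, $15,070 − $3,300 = $11,770 remains.
That's under the $28,969 cap, so the insurer reimburses the full $11,770.

$11,770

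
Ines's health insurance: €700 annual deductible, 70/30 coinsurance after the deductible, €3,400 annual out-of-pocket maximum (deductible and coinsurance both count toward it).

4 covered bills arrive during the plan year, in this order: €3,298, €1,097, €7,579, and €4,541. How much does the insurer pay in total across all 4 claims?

€13,115

Bill 1, €3,298: €700 finishes the deductible; €2,598 goes to coinsurance; coinsurance €2,598 × 30% = €779.40. Patient owes €1,479.40 (running OOP €1,479.40). Plan pays €3,298 − €1,479.40 = €1,818.60.
Bill 2, €1,097: 30% coinsurance on €1,097 = €329.10. Cost to patient: €329.10. OOP to date €1,808.50. Insurer: €1,097 − €329.10 = €767.90.
Bill 3, €7,579: deductible already satisfied, so patient's share is 30% × €7,579 = €2,273.70. Adding that to €1,808.50 gives €4,082.20, past the €3,400 cap; patient pays only €3,400 − €1,808.50 = €1,591.50. Plan pays €7,579 − €1,591.50 = €5,987.50.
Bill 4, €4,541: 30% coinsurance on €4,541 = €1,362.30. That would push OOP to €4,762.30, over the €3,400 cap, so patient pays €3,400 − €3,400 = €0. Insurer: €4,541 − €0 = €4,541.
Insurer total = bills − patient's total = €16,515 − €3,400 = €13,115.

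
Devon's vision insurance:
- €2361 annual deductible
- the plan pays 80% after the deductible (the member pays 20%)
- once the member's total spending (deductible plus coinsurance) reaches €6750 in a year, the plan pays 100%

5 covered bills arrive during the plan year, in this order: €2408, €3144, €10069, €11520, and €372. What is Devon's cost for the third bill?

€2013.80

Bill 1, €2408: deductible takes €2361, €47 remains; coinsurance €47 × 20% = €9.40. Cost to member: €2370.40. OOP to date €2370.40.
Bill 2, €3144: 20% coinsurance on €3144 = €628.80. Member owes €628.80 (running OOP €2999.20).
Bill 3, €10069: deductible met; 20% of €10069 = €2013.80. Member pays €2013.80; OOP now €5013.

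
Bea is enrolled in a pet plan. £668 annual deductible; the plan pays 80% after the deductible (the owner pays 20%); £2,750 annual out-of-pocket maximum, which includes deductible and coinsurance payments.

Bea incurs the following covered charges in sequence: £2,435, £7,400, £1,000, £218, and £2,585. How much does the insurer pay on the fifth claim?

#1 (£2,435): deductible takes £668, £1,767 remains; owner's 20% is £353.40. Owner owes £1,021.40 (running OOP £1,021.40). Insurer: £2,435 − £1,021.40 = £1,413.60.
#2 (£7,400): deductible met; 20% of £7,400 = £1,480. Owner pays £1,480; OOP now £2,501.40. Plan pays £7,400 − £1,480 = £5,920.
#3 (£1,000): deductible met; 20% of £1,000 = £200. Owner pays £200; OOP now £2,701.40. Plan pays £1,000 − £200 = £800.
#4 (£218): deductible already satisfied, so owner's share is 20% × £218 = £43.60. Owner pays £43.60; OOP now £2,745. Plan pays £218 − £43.60 = £174.40.
#5 (£2,585): 20% coinsurance on £2,585 = £517. OOP would hit £3,262 > £2,750, so the cap limits the owner to £2,750 − £2,745 = £5. Insurer: £2,585 − £5 = £2,580.

£2,580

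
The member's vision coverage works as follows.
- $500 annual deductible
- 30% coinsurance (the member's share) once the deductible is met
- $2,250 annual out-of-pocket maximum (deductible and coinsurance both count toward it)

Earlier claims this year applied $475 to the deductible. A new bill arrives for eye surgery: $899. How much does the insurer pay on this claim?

$611.80

Deductible still to meet: $500 − $475 = $25.
After the $25 deductible portion, $899 − $25 = $874 is subject to coinsurance.
Member's 30% share of $874 is $262.20.
Member responsibility before any cap: $25 + $262.20 = $287.20.
Cumulative spending $475 + $287.20 = $762.20 stays under the $2,250 maximum.
The insurer covers the remainder: $899 − $287.20 = $611.80.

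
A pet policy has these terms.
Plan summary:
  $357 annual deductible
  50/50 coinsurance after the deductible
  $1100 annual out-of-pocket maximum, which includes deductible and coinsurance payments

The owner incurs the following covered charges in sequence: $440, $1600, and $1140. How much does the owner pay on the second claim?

$701.50

#1 ($440): $357 finishes the deductible; $83 goes to coinsurance; owner's 50% is $41.50. Cost to owner: $398.50. OOP to date $398.50.
#2 ($1600): deductible met; 50% of $1600 = $800. That would push OOP to $1198.50, over the $1100 cap, so owner pays $1100 − $398.50 = $701.50.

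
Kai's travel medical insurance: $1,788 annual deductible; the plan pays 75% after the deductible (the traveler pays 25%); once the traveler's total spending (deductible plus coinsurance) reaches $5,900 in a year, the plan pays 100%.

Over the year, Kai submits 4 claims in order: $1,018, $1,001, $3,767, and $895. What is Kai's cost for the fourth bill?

$223.75

Bill 1, $1,018: entire amount goes to the deductible. Cost to traveler: $1,018. OOP to date $1,018.
Bill 2, $1,001: deductible takes $770, $231 remains; traveler's 25% is $57.75. Cost to traveler: $827.75. OOP to date $1,845.75.
Bill 3, $3,767: deductible met; 25% of $3,767 = $941.75. Cost to traveler: $941.75. OOP to date $2,787.50.
Bill 4, $895: deductible met; 25% of $895 = $223.75. Traveler pays $223.75; OOP now $3,011.25.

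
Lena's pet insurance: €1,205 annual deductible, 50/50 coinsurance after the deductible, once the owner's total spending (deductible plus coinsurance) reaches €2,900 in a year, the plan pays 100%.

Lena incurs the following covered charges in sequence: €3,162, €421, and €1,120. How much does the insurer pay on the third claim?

Bill 1, €3,162: €1,205 finishes the deductible; €1,957 goes to coinsurance; coinsurance €1,957 × 50% = €978.50. Owner owes €2,183.50 (running OOP €2,183.50). Plan pays €3,162 − €2,183.50 = €978.50.
Bill 2, €421: 50% coinsurance on €421 = €210.50. Cost to owner: €210.50. OOP to date €2,394. Plan pays €421 − €210.50 = €210.50.
Bill 3, €1,120: 50% coinsurance on €1,120 = €560. Adding that to €2,394 gives €2,954, past the €2,900 cap; owner pays only €2,900 − €2,394 = €506. Insurer: €1,120 − €506 = €614.

€614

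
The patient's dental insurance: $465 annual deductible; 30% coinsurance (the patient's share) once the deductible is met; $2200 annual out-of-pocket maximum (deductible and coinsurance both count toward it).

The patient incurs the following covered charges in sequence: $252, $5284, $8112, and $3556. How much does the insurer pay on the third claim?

Claim 1 — $252: all of it applies to the deductible. Cost to patient: $252. OOP to date $252. Plan pays $252 − $252 = $0.
Claim 2 — $5284: deductible takes $213, $5071 remains; patient's 30% is $1521.30. Cost to patient: $1734.30. OOP to date $1986.30. Plan pays $5284 − $1734.30 = $3549.70.
Claim 3 — $8112: deductible met; 30% of $8112 = $2433.60. OOP would hit $4419.90 > $2200, so the cap limits the patient to $2200 − $1986.30 = $213.70. Insurer: $8112 − $213.70 = $7898.30.

$7898.30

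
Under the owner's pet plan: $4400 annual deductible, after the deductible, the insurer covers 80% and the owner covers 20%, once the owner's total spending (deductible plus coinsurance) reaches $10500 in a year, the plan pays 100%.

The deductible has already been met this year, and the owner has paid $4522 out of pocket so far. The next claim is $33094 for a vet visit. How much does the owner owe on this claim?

$5978

With the deductible met, the entire $33094 is subject to coinsurance.
Owner's 20% share of $33094 is $6618.80.
That would bring total out-of-pocket to $11140.80, past the $10500 cap. The owner is capped at $10500 − $4522 = $5978 on this claim.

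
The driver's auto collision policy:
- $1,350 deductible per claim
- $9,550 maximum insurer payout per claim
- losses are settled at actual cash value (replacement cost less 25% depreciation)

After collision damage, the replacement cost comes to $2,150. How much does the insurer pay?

$262.50

Actual cash value after 25% depreciation: $2,150 × 75% = $1,612.50.
Less the $1,350 deductible: $1,612.50 − $1,350 = $262.50.
$262.50 is within the $9,550 limit, so the insurer pays $262.50.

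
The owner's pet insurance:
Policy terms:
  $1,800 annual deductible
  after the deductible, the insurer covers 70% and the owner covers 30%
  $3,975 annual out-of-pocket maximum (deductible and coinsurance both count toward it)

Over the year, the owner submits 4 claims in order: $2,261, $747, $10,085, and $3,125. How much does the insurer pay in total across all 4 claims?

$12,243

Claim 1 — $2,261: deductible takes $1,800, $461 remains; coinsurance $461 × 30% = $138.30. Cost to owner: $1,938.30. OOP to date $1,938.30. Plan pays $2,261 − $1,938.30 = $322.70.
Claim 2 — $747: 30% coinsurance on $747 = $224.10. Owner owes $224.10 (running OOP $2,162.40). Insurer: $747 − $224.10 = $522.90.
Claim 3 — $10,085: deductible already satisfied, so owner's share is 30% × $10,085 = $3,025.50. That would push OOP to $5,187.90, over the $3,975 cap, so owner pays $3,975 − $2,162.40 = $1,812.60. Insurer: $10,085 − $1,812.60 = $8,272.40.
Claim 4 — $3,125: deductible met; 30% of $3,125 = $937.50. OOP would hit $4,912.50 > $3,975, so the cap limits the owner to $3,975 − $3,975 = $0. Plan pays $3,125 − $0 = $3,125.
Insurer total = bills − owner's total = $16,218 − $3,975 = $12,243.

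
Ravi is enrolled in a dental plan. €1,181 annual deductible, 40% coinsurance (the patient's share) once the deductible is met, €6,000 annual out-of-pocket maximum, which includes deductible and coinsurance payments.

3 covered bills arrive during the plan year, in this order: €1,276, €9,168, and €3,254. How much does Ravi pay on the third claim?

€1,113.80

Claim 1 — €1,276: €1,181 to deductible, leaving €95; 40% of €95 = €38. Patient owes €1,219 (running OOP €1,219).
Claim 2 — €9,168: deductible met; 40% of €9,168 = €3,667.20. Patient owes €3,667.20 (running OOP €4,886.20).
Claim 3 — €3,254: deductible already satisfied, so patient's share is 40% × €3,254 = €1,301.60. Adding that to €4,886.20 gives €6,187.80, past the €6,000 cap; patient pays only €6,000 − €4,886.20 = €1,113.80.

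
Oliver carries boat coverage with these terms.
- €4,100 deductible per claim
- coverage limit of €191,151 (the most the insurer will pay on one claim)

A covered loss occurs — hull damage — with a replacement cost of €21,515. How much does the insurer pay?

€17,415

After the deductible, €21,515 − €4,100 = €17,415 remains.
€17,415 is within the €191,151 limit, so the insurer pays €17,415.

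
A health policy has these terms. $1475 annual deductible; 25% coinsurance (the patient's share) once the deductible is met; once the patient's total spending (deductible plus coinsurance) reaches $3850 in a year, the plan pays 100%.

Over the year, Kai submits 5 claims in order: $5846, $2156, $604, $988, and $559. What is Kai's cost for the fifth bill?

Bill 1, $5846: deductible takes $1475, $4371 remains; coinsurance $4371 × 25% = $1092.75. Patient pays $2567.75; OOP now $2567.75.
Bill 2, $2156: 25% coinsurance on $2156 = $539. Patient pays $539; OOP now $3106.75.
Bill 3, $604: 25% coinsurance on $604 = $151. Patient owes $151 (running OOP $3257.75).
Bill 4, $988: deductible already satisfied, so patient's share is 25% × $988 = $247. Patient owes $247 (running OOP $3504.75).
Bill 5, $559: deductible met; 25% of $559 = $139.75. Patient pays $139.75; OOP now $3644.50.

$139.75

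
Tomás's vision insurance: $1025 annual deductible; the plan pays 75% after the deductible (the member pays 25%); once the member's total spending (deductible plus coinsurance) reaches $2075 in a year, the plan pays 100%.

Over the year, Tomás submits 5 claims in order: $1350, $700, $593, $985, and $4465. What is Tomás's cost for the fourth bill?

Claim 1 ($1350): $1025 to deductible, leaving $325; coinsurance $325 × 25% = $81.25. Member owes $1106.25 (running OOP $1106.25).
Claim 2 ($700): deductible met; 25% of $700 = $175. Member owes $175 (running OOP $1281.25).
Claim 3 ($593): 25% coinsurance on $593 = $148.25. Member owes $148.25 (running OOP $1429.50).
Claim 4 ($985): deductible already satisfied, so member's share is 25% × $985 = $246.25. Member owes $246.25 (running OOP $1675.75).

$246.25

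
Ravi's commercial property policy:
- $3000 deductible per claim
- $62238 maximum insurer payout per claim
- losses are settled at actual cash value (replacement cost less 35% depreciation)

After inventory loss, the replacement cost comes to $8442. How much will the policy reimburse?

$2487.30

At 35% depreciation, ACV = $8442 − $2954.70 = $5487.30.
Subtract the deductible: $5487.30 − $3000 = $2487.30.
$2487.30 ≤ $62238, so the limit doesn't bind; insurer pays $2487.30.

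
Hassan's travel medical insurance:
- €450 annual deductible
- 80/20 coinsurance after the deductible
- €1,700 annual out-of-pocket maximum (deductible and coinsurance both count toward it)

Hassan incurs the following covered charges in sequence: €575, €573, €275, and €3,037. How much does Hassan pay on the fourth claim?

Claim 1 — €575: €450 finishes the deductible; €125 goes to coinsurance; traveler's 20% is €25. Traveler owes €475 (running OOP €475).
Claim 2 — €573: deductible already satisfied, so traveler's share is 20% × €573 = €114.60. Traveler owes €114.60 (running OOP €589.60).
Claim 3 — €275: deductible already satisfied, so traveler's share is 20% × €275 = €55. Traveler owes €55 (running OOP €644.60).
Claim 4 — €3,037: 20% coinsurance on €3,037 = €607.40. Traveler owes €607.40 (running OOP €1,252).

€607.40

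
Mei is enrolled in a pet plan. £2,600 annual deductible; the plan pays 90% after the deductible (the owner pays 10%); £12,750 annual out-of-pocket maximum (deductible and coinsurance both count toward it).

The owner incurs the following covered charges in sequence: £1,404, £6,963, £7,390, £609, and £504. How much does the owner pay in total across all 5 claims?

Claim 1 — £1,404: all of it applies to the deductible. Cost to owner: £1,404. OOP to date £1,404.
Claim 2 — £6,963: £1,196 to deductible, leaving £5,767; coinsurance £5,767 × 10% = £576.70. Owner owes £1,772.70 (running OOP £3,176.70).
Claim 3 — £7,390: deductible met; 10% of £7,390 = £739. Cost to owner: £739. OOP to date £3,915.70.
Claim 4 — £609: deductible already satisfied, so owner's share is 10% × £609 = £60.90. Cost to owner: £60.90. OOP to date £3,976.60.
Claim 5 — £504: deductible already satisfied, so owner's share is 10% × £504 = £50.40. Owner pays £50.40; OOP now £4,027.
Total paid by the owner: £1,404 + £1,772.70 + £739 + £60.90 + £50.40 = £4,027.

£4,027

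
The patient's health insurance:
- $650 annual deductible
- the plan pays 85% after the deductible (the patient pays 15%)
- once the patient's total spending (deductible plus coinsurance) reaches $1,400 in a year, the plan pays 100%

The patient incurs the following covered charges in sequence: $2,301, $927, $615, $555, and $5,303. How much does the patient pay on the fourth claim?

$83.25

Claim 1 — $2,301: deductible takes $650, $1,651 remains; patient's 15% is $247.65. Patient pays $897.65; OOP now $897.65.
Claim 2 — $927: deductible already satisfied, so patient's share is 15% × $927 = $139.05. Patient pays $139.05; OOP now $1,036.70.
Claim 3 — $615: 15% coinsurance on $615 = $92.25. Cost to patient: $92.25. OOP to date $1,128.95.
Claim 4 — $555: deductible already satisfied, so patient's share is 15% × $555 = $83.25. Patient pays $83.25; OOP now $1,212.20.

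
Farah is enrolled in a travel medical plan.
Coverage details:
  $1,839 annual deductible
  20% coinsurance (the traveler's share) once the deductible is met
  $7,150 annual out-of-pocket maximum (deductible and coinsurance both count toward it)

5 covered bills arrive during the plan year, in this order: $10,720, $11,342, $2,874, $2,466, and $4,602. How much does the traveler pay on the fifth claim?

Claim 1 — $10,720: deductible takes $1,839, $8,881 remains; traveler's 20% is $1,776.20. Cost to traveler: $3,615.20. OOP to date $3,615.20.
Claim 2 — $11,342: deductible already satisfied, so traveler's share is 20% × $11,342 = $2,268.40. Traveler owes $2,268.40 (running OOP $5,883.60).
Claim 3 — $2,874: deductible met; 20% of $2,874 = $574.80. Cost to traveler: $574.80. OOP to date $6,458.40.
Claim 4 — $2,466: deductible met; 20% of $2,466 = $493.20. Cost to traveler: $493.20. OOP to date $6,951.60.
Claim 5 — $4,602: deductible already satisfied, so traveler's share is 20% × $4,602 = $920.40. Adding that to $6,951.60 gives $7,872, past the $7,150 cap; traveler pays only $7,150 − $6,951.60 = $198.40.

$198.40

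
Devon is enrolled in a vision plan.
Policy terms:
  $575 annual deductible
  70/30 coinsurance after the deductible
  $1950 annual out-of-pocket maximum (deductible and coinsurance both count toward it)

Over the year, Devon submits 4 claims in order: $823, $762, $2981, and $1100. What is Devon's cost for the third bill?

$894.30

Claim 1 — $823: $575 to deductible, leaving $248; member's 30% is $74.40. Member owes $649.40 (running OOP $649.40).
Claim 2 — $762: deductible already satisfied, so member's share is 30% × $762 = $228.60. Member pays $228.60; OOP now $878.
Claim 3 — $2981: deductible already satisfied, so member's share is 30% × $2981 = $894.30. Cost to member: $894.30. OOP to date $1772.30.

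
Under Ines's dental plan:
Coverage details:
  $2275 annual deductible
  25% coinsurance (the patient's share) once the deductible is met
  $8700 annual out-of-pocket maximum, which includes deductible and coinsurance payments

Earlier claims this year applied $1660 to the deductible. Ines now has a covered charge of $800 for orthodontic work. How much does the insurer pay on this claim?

$138.75

Remaining deductible: $2275 − $1660 = $615.
The remaining $185 (= $800 − $615) moves to coinsurance.
Patient's 25% share of $185 is $46.25.
Patient responsibility before any cap: $615 + $46.25 = $661.25.
Year-to-date out-of-pocket becomes $1660 + $661.25 = $2321.25, still under the $8700 maximum, so no cap applies.
The insurer covers the remainder: $800 − $661.25 = $138.75.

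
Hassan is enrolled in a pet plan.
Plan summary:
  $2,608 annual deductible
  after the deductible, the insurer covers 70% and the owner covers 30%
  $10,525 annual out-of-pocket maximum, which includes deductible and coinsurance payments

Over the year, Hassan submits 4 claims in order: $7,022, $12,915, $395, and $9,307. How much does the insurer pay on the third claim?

Bill 1, $7,022: deductible takes $2,608, $4,414 remains; coinsurance $4,414 × 30% = $1,324.20. Owner pays $3,932.20; OOP now $3,932.20. Plan pays $7,022 − $3,932.20 = $3,089.80.
Bill 2, $12,915: 30% coinsurance on $12,915 = $3,874.50. Cost to owner: $3,874.50. OOP to date $7,806.70. Plan pays $12,915 − $3,874.50 = $9,040.50.
Bill 3, $395: deductible already satisfied, so owner's share is 30% × $395 = $118.50. Cost to owner: $118.50. OOP to date $7,925.20. Plan pays $395 − $118.50 = $276.50.

$276.50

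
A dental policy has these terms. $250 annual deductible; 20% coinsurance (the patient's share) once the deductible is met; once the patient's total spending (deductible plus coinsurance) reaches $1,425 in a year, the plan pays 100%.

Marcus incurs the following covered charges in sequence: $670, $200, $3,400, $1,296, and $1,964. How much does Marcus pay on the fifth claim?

$111.80

Bill 1, $670: $250 to deductible, leaving $420; patient's 20% is $84. Patient pays $334; OOP now $334.
Bill 2, $200: deductible met; 20% of $200 = $40. Patient pays $40; OOP now $374.
Bill 3, $3,400: deductible already satisfied, so patient's share is 20% × $3,400 = $680. Patient pays $680; OOP now $1,054.
Bill 4, $1,296: deductible already satisfied, so patient's share is 20% × $1,296 = $259.20. Patient pays $259.20; OOP now $1,313.20.
Bill 5, $1,964: 20% coinsurance on $1,964 = $392.80. That would push OOP to $1,706, over the $1,425 cap, so patient pays $1,425 − $1,313.20 = $111.80.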